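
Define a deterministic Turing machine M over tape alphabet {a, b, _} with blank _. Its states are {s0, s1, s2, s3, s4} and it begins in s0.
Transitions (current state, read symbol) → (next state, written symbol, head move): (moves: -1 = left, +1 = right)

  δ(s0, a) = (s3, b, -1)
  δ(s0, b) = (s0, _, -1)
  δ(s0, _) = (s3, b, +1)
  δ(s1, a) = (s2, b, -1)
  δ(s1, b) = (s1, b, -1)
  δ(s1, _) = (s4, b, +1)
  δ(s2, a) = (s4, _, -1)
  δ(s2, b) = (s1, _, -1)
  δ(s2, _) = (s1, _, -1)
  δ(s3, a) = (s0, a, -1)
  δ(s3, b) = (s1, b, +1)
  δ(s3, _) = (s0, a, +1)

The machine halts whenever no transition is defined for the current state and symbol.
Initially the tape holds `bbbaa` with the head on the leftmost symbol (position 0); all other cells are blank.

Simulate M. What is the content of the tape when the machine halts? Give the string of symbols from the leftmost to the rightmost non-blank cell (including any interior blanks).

bbb_baa

state=s0 head=0 tape=__[b]bbaa   (s0,b)→(s0,_,-1)
state=s0 head=-1 tape=_[_]_bbaa   (s0,_)→(s3,b,+1)
state=s3 head=0 tape=_b[_]bbaa   (s3,_)→(s0,a,+1)
state=s0 head=1 tape=_ba[b]baa   (s0,b)→(s0,_,-1)
state=s0 head=0 tape=_b[a]_baa   (s0,a)→(s3,b,-1)
state=s3 head=-1 tape=_[b]b_baa   (s3,b)→(s1,b,+1)
state=s1 head=0 tape=_b[b]_baa   (s1,b)→(s1,b,-1)
state=s1 head=-1 tape=_[b]b_baa   (s1,b)→(s1,b,-1)
state=s1 head=-2 tape=[_]bb_baa   (s1,_)→(s4,b,+1)
state=s4 head=-1 tape=b[b]b_baa
The non-blank tape span at halt is bbb_baa.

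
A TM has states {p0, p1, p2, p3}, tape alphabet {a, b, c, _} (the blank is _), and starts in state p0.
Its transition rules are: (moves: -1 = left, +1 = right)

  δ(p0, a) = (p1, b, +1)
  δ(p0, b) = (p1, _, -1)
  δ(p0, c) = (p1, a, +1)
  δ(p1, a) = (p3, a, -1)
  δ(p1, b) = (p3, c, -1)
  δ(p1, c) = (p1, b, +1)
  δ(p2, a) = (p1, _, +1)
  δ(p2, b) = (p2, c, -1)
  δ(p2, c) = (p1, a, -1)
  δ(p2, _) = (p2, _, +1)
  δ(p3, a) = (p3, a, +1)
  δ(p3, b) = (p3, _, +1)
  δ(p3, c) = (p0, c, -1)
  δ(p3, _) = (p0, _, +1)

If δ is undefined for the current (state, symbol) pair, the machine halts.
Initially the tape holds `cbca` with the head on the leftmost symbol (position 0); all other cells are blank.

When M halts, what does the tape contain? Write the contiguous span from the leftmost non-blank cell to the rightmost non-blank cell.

bb_a

state=p0 head=0 tape=[c]bca__   (p0,c)→(p1,a,+1)
state=p1 head=1 tape=a[b]ca__   (p1,b)→(p3,c,-1)
state=p3 head=0 tape=[a]cca__   (p3,a)→(p3,a,+1)
state=p3 head=1 tape=a[c]ca__   (p3,c)→(p0,c,-1)
state=p0 head=0 tape=[a]cca__   (p0,a)→(p1,b,+1)
state=p1 head=1 tape=b[c]ca__   (p1,c)→(p1,b,+1)
state=p1 head=2 tape=bb[c]a__   (p1,c)→(p1,b,+1)
state=p1 head=3 tape=bbb[a]__   (p1,a)→(p3,a,-1)
state=p3 head=2 tape=bb[b]a__   (p3,b)→(p3,_,+1)
state=p3 head=3 tape=bb_[a]__   (p3,a)→(p3,a,+1)
state=p3 head=4 tape=bb_a[_]_   (p3,_)→(p0,_,+1)
state=p0 head=5 tape=bb_a_[_]
The non-blank tape span at halt is bb_a.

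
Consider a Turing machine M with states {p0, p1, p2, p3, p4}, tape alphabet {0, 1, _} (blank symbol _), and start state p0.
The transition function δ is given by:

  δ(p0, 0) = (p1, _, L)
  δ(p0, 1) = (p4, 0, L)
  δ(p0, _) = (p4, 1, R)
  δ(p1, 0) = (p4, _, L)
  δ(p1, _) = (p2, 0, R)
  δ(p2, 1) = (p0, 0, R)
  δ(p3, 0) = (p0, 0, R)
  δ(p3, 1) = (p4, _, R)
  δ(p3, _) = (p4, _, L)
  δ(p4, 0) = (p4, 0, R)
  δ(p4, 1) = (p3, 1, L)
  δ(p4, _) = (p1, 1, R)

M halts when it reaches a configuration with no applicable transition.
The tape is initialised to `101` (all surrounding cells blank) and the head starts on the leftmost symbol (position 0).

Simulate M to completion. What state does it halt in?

p2

state=p0 head=0 tape=___[1]01___   (p0,1)→(p4,0,L)
state=p4 head=-1 tape=__[_]001___   (p4,_)→(p1,1,R)
state=p1 head=0 tape=__1[0]01___   (p1,0)→(p4,_,L)
state=p4 head=-1 tape=__[1]_01___   (p4,1)→(p3,1,L)
state=p3 head=-2 tape=_[_]1_01___   (p3,_)→(p4,_,L)
state=p4 head=-3 tape=[_]_1_01___   (p4,_)→(p1,1,R)
state=p1 head=-2 tape=1[_]1_01___   (p1,_)→(p2,0,R)
state=p2 head=-1 tape=10[1]_01___   (p2,1)→(p0,0,R)
state=p0 head=0 tape=100[_]01___   (p0,_)→(p4,1,R)
state=p4 head=1 tape=1001[0]1___   (p4,0)→(p4,0,R)
state=p4 head=2 tape=10010[1]___   (p4,1)→(p3,1,L)
state=p3 head=1 tape=1001[0]1___   (p3,0)→(p0,0,R)
state=p0 head=2 tape=10010[1]___   (p0,1)→(p4,0,L)
state=p4 head=1 tape=1001[0]0___   (p4,0)→(p4,0,R)
state=p4 head=2 tape=10010[0]___   (p4,0)→(p4,0,R)
state=p4 head=3 tape=100100[_]__   (p4,_)→(p1,1,R)
state=p1 head=4 tape=1001001[_]_   (p1,_)→(p2,0,R)
state=p2 head=5 tape=10010010[_]
No transition is defined for (p2, _); M halts in state p2.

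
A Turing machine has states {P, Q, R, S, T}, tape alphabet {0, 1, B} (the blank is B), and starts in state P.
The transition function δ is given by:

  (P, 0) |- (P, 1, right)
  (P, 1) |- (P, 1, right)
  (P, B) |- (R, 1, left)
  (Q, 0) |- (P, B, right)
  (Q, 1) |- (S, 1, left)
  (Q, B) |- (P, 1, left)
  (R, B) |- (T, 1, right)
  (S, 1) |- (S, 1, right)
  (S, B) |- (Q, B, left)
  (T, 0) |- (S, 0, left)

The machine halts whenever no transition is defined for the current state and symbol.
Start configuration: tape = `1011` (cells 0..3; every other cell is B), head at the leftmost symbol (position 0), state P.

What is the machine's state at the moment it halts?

R

P | [1]011B   read 1 → write 1, move right, go to P
P | 1[0]11B   read 0 → write 1, move right, go to P
P | 11[1]1B   read 1 → write 1, move right, go to P
P | 111[1]B   read 1 → write 1, move right, go to P
P | 1111[B]   read B → write 1, move left, go to R
R | 111[1]1
No transition is defined for (R, 1); M halts in state R.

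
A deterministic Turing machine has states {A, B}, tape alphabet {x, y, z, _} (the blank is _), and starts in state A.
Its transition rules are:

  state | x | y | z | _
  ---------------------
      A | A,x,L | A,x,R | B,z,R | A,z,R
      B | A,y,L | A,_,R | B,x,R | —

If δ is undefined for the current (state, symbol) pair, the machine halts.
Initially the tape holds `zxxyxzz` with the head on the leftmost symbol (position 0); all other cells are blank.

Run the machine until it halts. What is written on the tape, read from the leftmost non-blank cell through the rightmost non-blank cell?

state=A head=0 tape=[z]xxyxzz_   (A,z)→(B,z,R)
state=B head=1 tape=z[x]xyxzz_   (B,x)→(A,y,L)
state=A head=0 tape=[z]yxyxzz_   (A,z)→(B,z,R)
state=B head=1 tape=z[y]xyxzz_   (B,y)→(A,_,R)
state=A head=2 tape=z_[x]yxzz_   (A,x)→(A,x,L)
state=A head=1 tape=z[_]xyxzz_   (A,_)→(A,z,R)
state=A head=2 tape=zz[x]yxzz_   (A,x)→(A,x,L)
state=A head=1 tape=z[z]xyxzz_   (A,z)→(B,z,R)
state=B head=2 tape=zz[x]yxzz_   (B,x)→(A,y,L)
state=A head=1 tape=z[z]yyxzz_   (A,z)→(B,z,R)
state=B head=2 tape=zz[y]yxzz_   (B,y)→(A,_,R)
state=A head=3 tape=zz_[y]xzz_   (A,y)→(A,x,R)
state=A head=4 tape=zz_x[x]zz_   (A,x)→(A,x,L)
state=A head=3 tape=zz_[x]xzz_   (A,x)→(A,x,L)
state=A head=2 tape=zz[_]xxzz_   (A,_)→(A,z,R)
state=A head=3 tape=zzz[x]xzz_   (A,x)→(A,x,L)
state=A head=2 tape=zz[z]xxzz_   (A,z)→(B,z,R)
state=B head=3 tape=zzz[x]xzz_   (B,x)→(A,y,L)
state=A head=2 tape=zz[z]yxzz_   (A,z)→(B,z,R)
state=B head=3 tape=zzz[y]xzz_   (B,y)→(A,_,R)
state=A head=4 tape=zzz_[x]zz_   (A,x)→(A,x,L)
state=A head=3 tape=zzz[_]xzz_   (A,_)→(A,z,R)
state=A head=4 tape=zzzz[x]zz_   (A,x)→(A,x,L)
state=A head=3 tape=zzz[z]xzz_   (A,z)→(B,z,R)
state=B head=4 tape=zzzz[x]zz_   (B,x)→(A,y,L)
state=A head=3 tape=zzz[z]yzz_   (A,z)→(B,z,R)
state=B head=4 tape=zzzz[y]zz_   (B,y)→(A,_,R)
state=A head=5 tape=zzzz_[z]z_   (A,z)→(B,z,R)
state=B head=6 tape=zzzz_z[z]_   (B,z)→(B,x,R)
state=B head=7 tape=zzzz_zx[_]
The non-blank tape span at halt is zzzz_zx.

zzzz_zx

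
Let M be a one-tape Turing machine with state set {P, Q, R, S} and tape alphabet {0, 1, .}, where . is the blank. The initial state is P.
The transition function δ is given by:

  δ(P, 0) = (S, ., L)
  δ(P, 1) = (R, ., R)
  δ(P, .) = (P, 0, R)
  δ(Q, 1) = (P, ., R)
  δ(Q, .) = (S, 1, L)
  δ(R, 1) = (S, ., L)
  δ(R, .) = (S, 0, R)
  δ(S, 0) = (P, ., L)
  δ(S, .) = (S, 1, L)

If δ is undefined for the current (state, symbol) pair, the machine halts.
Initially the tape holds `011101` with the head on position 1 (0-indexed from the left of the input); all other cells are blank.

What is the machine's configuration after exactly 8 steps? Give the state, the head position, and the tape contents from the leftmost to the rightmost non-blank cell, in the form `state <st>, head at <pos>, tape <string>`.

state S, head at 3, tape 00.0101

state=P head=1 tape=.0[1]1101   (P,1)→(R,.,R)
state=R head=2 tape=.0.[1]101   (R,1)→(S,.,L)
state=S head=1 tape=.0[.].101   (S,.)→(S,1,L)
state=S head=0 tape=.[0]1.101   (S,0)→(P,.,L)
state=P head=-1 tape=[.].1.101   (P,.)→(P,0,R)
state=P head=0 tape=0[.]1.101   (P,.)→(P,0,R)
state=P head=1 tape=00[1].101   (P,1)→(R,.,R)
state=R head=2 tape=00.[.]101   (R,.)→(S,0,R)
state=S head=3 tape=00.0[1]01
After 8 steps: state S, head at 3, tape 00.0101.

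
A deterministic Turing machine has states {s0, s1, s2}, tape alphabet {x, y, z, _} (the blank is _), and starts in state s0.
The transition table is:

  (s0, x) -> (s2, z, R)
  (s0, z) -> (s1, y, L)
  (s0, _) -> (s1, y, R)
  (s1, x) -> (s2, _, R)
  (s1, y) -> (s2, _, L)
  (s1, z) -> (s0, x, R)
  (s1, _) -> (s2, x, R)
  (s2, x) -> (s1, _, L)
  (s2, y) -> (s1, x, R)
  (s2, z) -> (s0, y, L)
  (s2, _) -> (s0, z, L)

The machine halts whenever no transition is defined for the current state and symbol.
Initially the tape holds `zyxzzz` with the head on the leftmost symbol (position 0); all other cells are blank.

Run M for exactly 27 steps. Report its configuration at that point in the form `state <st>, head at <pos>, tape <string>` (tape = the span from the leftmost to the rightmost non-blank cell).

state s2, head at 5, tape yxyxzxx_yy

state=s0 head=0 tape=_[z]yxzzz___   (s0,z)→(s1,y,L)
state=s1 head=-1 tape=[_]yyxzzz___   (s1,_)→(s2,x,R)
state=s2 head=0 tape=x[y]yxzzz___   (s2,y)→(s1,x,R)
state=s1 head=1 tape=xx[y]xzzz___   (s1,y)→(s2,_,L)
state=s2 head=0 tape=x[x]_xzzz___   (s2,x)→(s1,_,L)
state=s1 head=-1 tape=[x]__xzzz___   (s1,x)→(s2,_,R)
state=s2 head=0 tape=_[_]_xzzz___   (s2,_)→(s0,z,L)
state=s0 head=-1 tape=[_]z_xzzz___   (s0,_)→(s1,y,R)
state=s1 head=0 tape=y[z]_xzzz___   (s1,z)→(s0,x,R)
state=s0 head=1 tape=yx[_]xzzz___   (s0,_)→(s1,y,R)
state=s1 head=2 tape=yxy[x]zzz___   (s1,x)→(s2,_,R)
state=s2 head=3 tape=yxy_[z]zz___   (s2,z)→(s0,y,L)
state=s0 head=2 tape=yxy[_]yzz___   (s0,_)→(s1,y,R)
state=s1 head=3 tape=yxyy[y]zz___   (s1,y)→(s2,_,L)
state=s2 head=2 tape=yxy[y]_zz___   (s2,y)→(s1,x,R)
state=s1 head=3 tape=yxyx[_]zz___   (s1,_)→(s2,x,R)
state=s2 head=4 tape=yxyxx[z]z___   (s2,z)→(s0,y,L)
state=s0 head=3 tape=yxyx[x]yz___   (s0,x)→(s2,z,R)
state=s2 head=4 tape=yxyxz[y]z___   (s2,y)→(s1,x,R)
state=s1 head=5 tape=yxyxzx[z]___   (s1,z)→(s0,x,R)
state=s0 head=6 tape=yxyxzxx[_]__   (s0,_)→(s1,y,R)
state=s1 head=7 tape=yxyxzxxy[_]_   (s1,_)→(s2,x,R)
state=s2 head=8 tape=yxyxzxxyx[_]   (s2,_)→(s0,z,L)
state=s0 head=7 tape=yxyxzxxy[x]z   (s0,x)→(s2,z,R)
state=s2 head=8 tape=yxyxzxxyz[z]   (s2,z)→(s0,y,L)
state=s0 head=7 tape=yxyxzxxy[z]y   (s0,z)→(s1,y,L)
state=s1 head=6 tape=yxyxzxx[y]yy   (s1,y)→(s2,_,L)
state=s2 head=5 tape=yxyxzx[x]_yy
After 27 steps: state s2, head at 5, tape yxyxzxx_yy.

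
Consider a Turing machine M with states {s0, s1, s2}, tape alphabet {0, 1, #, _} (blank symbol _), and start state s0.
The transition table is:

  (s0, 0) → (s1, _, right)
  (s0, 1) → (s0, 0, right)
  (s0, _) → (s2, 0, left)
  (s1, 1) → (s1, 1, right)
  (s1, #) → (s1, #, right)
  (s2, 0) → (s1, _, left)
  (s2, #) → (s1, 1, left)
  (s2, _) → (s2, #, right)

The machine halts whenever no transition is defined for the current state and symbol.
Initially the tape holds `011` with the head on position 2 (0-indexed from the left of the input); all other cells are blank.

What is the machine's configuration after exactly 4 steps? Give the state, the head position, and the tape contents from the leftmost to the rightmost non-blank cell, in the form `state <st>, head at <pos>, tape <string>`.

state s1, head at 2, tape 01_0

state=s0 head=2 tape=01[1]_   (s0,1)→(s0,0,right)
state=s0 head=3 tape=010[_]   (s0,_)→(s2,0,left)
state=s2 head=2 tape=01[0]0   (s2,0)→(s1,_,left)
state=s1 head=1 tape=0[1]_0   (s1,1)→(s1,1,right)
state=s1 head=2 tape=01[_]0
After 4 steps: state s1, head at 2, tape 01_0.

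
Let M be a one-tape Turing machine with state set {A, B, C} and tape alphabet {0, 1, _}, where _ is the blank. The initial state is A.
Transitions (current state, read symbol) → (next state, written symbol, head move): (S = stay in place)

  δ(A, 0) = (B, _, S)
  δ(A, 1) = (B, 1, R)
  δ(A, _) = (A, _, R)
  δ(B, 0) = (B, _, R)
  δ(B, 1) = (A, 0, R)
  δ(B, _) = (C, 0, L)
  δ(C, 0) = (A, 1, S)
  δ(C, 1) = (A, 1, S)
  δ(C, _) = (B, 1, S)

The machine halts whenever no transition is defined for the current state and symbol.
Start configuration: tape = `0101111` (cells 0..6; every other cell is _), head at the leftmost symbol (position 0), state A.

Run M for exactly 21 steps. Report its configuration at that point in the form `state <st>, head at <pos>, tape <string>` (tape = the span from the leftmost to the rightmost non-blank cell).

state A, head at 6, tape 1_1_01010

A | _[0]101111_   read 0 → write _, move S, go to B
B | _[_]101111_   read _ → write 0, move L, go to C
C | [_]0101111_   read _ → write 1, move S, go to B
B | [1]0101111_   read 1 → write 0, move R, go to A
A | 0[0]101111_   read 0 → write _, move S, go to B
B | 0[_]101111_   read _ → write 0, move L, go to C
C | [0]0101111_   read 0 → write 1, move S, go to A
A | [1]0101111_   read 1 → write 1, move R, go to B
B | 1[0]101111_   read 0 → write _, move R, go to B
B | 1_[1]01111_   read 1 → write 0, move R, go to A
A | 1_0[0]1111_   read 0 → write _, move S, go to B
B | 1_0[_]1111_   read _ → write 0, move L, go to C
C | 1_[0]01111_   read 0 → write 1, move S, go to A
A | 1_[1]01111_   read 1 → write 1, move R, go to B
B | 1_1[0]1111_   read 0 → write _, move R, go to B
B | 1_1_[1]111_   read 1 → write 0, move R, go to A
A | 1_1_0[1]11_   read 1 → write 1, move R, go to B
B | 1_1_01[1]1_   read 1 → write 0, move R, go to A
A | 1_1_010[1]_   read 1 → write 1, move R, go to B
B | 1_1_0101[_]   read _ → write 0, move L, go to C
C | 1_1_010[1]0   read 1 → write 1, move S, go to A
A | 1_1_010[1]0
After 21 steps: state A, head at 6, tape 1_1_01010.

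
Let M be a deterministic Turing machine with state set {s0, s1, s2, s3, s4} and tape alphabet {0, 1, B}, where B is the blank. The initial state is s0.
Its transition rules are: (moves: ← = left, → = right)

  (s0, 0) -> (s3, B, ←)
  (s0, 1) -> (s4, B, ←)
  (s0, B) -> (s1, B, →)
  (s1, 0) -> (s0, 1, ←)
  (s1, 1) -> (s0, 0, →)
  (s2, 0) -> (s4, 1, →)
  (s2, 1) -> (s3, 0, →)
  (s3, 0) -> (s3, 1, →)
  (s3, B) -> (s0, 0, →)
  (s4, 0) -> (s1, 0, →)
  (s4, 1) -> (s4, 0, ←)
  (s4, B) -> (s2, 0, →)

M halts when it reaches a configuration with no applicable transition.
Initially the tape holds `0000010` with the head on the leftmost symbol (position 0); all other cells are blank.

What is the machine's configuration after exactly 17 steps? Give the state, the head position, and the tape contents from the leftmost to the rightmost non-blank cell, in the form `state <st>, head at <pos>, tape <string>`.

state=s0 head=0 tape=B[0]000010   (s0,0)→(s3,B,←)
state=s3 head=-1 tape=[B]B000010   (s3,B)→(s0,0,→)
state=s0 head=0 tape=0[B]000010   (s0,B)→(s1,B,→)
state=s1 head=1 tape=0B[0]00010   (s1,0)→(s0,1,←)
state=s0 head=0 tape=0[B]100010   (s0,B)→(s1,B,→)
state=s1 head=1 tape=0B[1]00010   (s1,1)→(s0,0,→)
state=s0 head=2 tape=0B0[0]0010   (s0,0)→(s3,B,←)
state=s3 head=1 tape=0B[0]B0010   (s3,0)→(s3,1,→)
state=s3 head=2 tape=0B1[B]0010   (s3,B)→(s0,0,→)
state=s0 head=3 tape=0B10[0]010   (s0,0)→(s3,B,←)
state=s3 head=2 tape=0B1[0]B010   (s3,0)→(s3,1,→)
state=s3 head=3 tape=0B11[B]010   (s3,B)→(s0,0,→)
state=s0 head=4 tape=0B110[0]10   (s0,0)→(s3,B,←)
state=s3 head=3 tape=0B11[0]B10   (s3,0)→(s3,1,→)
state=s3 head=4 tape=0B111[B]10   (s3,B)→(s0,0,→)
state=s0 head=5 tape=0B1110[1]0   (s0,1)→(s4,B,←)
state=s4 head=4 tape=0B111[0]B0   (s4,0)→(s1,0,→)
state=s1 head=5 tape=0B1110[B]0
After 17 steps: state s1, head at 5, tape 0B1110B0.

state s1, head at 5, tape 0B1110B0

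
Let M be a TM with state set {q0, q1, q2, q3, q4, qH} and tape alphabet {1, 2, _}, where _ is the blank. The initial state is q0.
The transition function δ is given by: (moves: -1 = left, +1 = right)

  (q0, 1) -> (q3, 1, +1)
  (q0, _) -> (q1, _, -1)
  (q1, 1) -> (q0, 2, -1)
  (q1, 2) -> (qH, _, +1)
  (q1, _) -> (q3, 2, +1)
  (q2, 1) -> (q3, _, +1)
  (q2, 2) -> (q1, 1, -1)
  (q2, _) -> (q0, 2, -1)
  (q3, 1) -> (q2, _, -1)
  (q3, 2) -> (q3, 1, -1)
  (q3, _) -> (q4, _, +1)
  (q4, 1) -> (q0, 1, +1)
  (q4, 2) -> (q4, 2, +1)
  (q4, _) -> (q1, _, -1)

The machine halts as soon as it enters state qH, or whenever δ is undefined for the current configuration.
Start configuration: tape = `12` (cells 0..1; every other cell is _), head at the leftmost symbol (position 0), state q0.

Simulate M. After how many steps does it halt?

10

q0 | ___[1]2   read 1 → write 1, move +1, go to q3
q3 | ___1[2]   read 2 → write 1, move -1, go to q3
q3 | ___[1]1   read 1 → write _, move -1, go to q2
q2 | __[_]_1   read _ → write 2, move -1, go to q0
q0 | _[_]2_1   read _ → write _, move -1, go to q1
q1 | [_]_2_1   read _ → write 2, move +1, go to q3
q3 | 2[_]2_1   read _ → write _, move +1, go to q4
q4 | 2_[2]_1   read 2 → write 2, move +1, go to q4
q4 | 2_2[_]1   read _ → write _, move -1, go to q1
q1 | 2_[2]_1   read 2 → write _, move +1, go to qH
qH | 2__[_]1
M halts after 10 transitions.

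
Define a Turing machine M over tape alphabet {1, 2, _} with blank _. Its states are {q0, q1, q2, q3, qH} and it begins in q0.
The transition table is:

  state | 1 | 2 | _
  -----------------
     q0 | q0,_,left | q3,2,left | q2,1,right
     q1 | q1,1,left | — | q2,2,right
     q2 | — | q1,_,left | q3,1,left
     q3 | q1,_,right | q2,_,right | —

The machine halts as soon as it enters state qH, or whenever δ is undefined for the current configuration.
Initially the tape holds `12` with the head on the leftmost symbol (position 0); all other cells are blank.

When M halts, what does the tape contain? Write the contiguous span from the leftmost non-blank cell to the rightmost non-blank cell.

212

q0 | _[1]2   read 1 → write _, move left, go to q0
q0 | [_]_2   read _ → write 1, move right, go to q2
q2 | 1[_]2   read _ → write 1, move left, go to q3
q3 | [1]12   read 1 → write _, move right, go to q1
q1 | _[1]2   read 1 → write 1, move left, go to q1
q1 | [_]12   read _ → write 2, move right, go to q2
q2 | 2[1]2
The non-blank tape span at halt is 212.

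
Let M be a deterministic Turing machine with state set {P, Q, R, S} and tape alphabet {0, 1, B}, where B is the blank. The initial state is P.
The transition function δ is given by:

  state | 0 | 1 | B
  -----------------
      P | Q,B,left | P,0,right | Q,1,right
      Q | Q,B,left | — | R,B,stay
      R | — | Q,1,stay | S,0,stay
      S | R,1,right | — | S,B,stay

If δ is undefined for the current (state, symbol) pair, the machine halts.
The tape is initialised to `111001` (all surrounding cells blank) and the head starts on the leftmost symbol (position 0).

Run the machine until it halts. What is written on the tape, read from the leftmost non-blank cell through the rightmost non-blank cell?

P | B[1]11001   read 1 → write 0, move right, go to P
P | B0[1]1001   read 1 → write 0, move right, go to P
P | B00[1]001   read 1 → write 0, move right, go to P
P | B000[0]01   read 0 → write B, move left, go to Q
Q | B00[0]B01   read 0 → write B, move left, go to Q
Q | B0[0]BB01   read 0 → write B, move left, go to Q
Q | B[0]BBB01   read 0 → write B, move left, go to Q
Q | [B]BBBB01   read B → write B, move stay, go to R
R | [B]BBBB01   read B → write 0, move stay, go to S
S | [0]BBBB01   read 0 → write 1, move right, go to R
R | 1[B]BBB01   read B → write 0, move stay, go to S
S | 1[0]BBB01   read 0 → write 1, move right, go to R
R | 11[B]BB01   read B → write 0, move stay, go to S
S | 11[0]BB01   read 0 → write 1, move right, go to R
R | 111[B]B01   read B → write 0, move stay, go to S
S | 111[0]B01   read 0 → write 1, move right, go to R
R | 1111[B]01   read B → write 0, move stay, go to S
S | 1111[0]01   read 0 → write 1, move right, go to R
R | 11111[0]1
The non-blank tape span at halt is 1111101.

1111101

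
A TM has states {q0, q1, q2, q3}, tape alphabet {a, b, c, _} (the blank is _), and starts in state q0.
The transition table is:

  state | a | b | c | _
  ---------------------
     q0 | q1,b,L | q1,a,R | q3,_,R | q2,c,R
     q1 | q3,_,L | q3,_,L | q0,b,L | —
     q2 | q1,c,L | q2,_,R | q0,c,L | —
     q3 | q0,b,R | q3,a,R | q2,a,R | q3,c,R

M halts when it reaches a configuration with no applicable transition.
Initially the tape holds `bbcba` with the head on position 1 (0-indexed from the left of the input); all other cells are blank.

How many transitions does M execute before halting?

11

state=q0 head=1 tape=_b[b]cba__   (q0,b)→(q1,a,R)
state=q1 head=2 tape=_ba[c]ba__   (q1,c)→(q0,b,L)
state=q0 head=1 tape=_b[a]bba__   (q0,a)→(q1,b,L)
state=q1 head=0 tape=_[b]bbba__   (q1,b)→(q3,_,L)
state=q3 head=-1 tape=[_]_bbba__   (q3,_)→(q3,c,R)
state=q3 head=0 tape=c[_]bbba__   (q3,_)→(q3,c,R)
state=q3 head=1 tape=cc[b]bba__   (q3,b)→(q3,a,R)
state=q3 head=2 tape=cca[b]ba__   (q3,b)→(q3,a,R)
state=q3 head=3 tape=ccaa[b]a__   (q3,b)→(q3,a,R)
state=q3 head=4 tape=ccaaa[a]__   (q3,a)→(q0,b,R)
state=q0 head=5 tape=ccaaab[_]_   (q0,_)→(q2,c,R)
state=q2 head=6 tape=ccaaabc[_]
M halts after 11 transitions.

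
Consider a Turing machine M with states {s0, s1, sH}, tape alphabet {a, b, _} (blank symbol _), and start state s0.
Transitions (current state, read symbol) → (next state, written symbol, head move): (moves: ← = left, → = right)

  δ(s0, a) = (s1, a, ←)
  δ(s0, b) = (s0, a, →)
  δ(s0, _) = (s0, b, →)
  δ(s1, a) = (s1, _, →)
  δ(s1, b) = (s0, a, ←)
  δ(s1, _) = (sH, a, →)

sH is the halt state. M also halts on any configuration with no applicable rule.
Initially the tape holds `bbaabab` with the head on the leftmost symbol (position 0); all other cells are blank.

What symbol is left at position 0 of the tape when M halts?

a

s0 | _[b]baabab   read b → write a, move →, go to s0
s0 | _a[b]aabab   read b → write a, move →, go to s0
s0 | _aa[a]abab   read a → write a, move ←, go to s1
s1 | _a[a]aabab   read a → write _, move →, go to s1
s1 | _a_[a]abab   read a → write _, move →, go to s1
s1 | _a__[a]bab   read a → write _, move →, go to s1
s1 | _a___[b]ab   read b → write a, move ←, go to s0
s0 | _a__[_]aab   read _ → write b, move →, go to s0
s0 | _a__b[a]ab   read a → write a, move ←, go to s1
s1 | _a__[b]aab   read b → write a, move ←, go to s0
s0 | _a_[_]aaab   read _ → write b, move →, go to s0
s0 | _a_b[a]aab   read a → write a, move ←, go to s1
s1 | _a_[b]aaab   read b → write a, move ←, go to s0
s0 | _a[_]aaaab   read _ → write b, move →, go to s0
s0 | _ab[a]aaab   read a → write a, move ←, go to s1
s1 | _a[b]aaaab   read b → write a, move ←, go to s0
s0 | _[a]aaaaab   read a → write a, move ←, go to s1
s1 | [_]aaaaaab   read _ → write a, move →, go to sH
sH | a[a]aaaaab
Cell 0 holds a when M halts.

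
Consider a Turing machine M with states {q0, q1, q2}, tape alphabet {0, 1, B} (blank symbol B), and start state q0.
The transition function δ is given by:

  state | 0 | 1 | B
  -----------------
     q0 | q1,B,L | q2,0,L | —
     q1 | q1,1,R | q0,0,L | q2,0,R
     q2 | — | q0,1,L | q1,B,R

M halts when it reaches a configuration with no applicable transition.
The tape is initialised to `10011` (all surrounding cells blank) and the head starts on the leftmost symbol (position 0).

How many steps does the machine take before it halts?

23

q0 | B[1]0011   read 1 → write 0, move L, go to q2
q2 | [B]00011   read B → write B, move R, go to q1
q1 | B[0]0011   read 0 → write 1, move R, go to q1
q1 | B1[0]011   read 0 → write 1, move R, go to q1
q1 | B11[0]11   read 0 → write 1, move R, go to q1
q1 | B111[1]1   read 1 → write 0, move L, go to q0
q0 | B11[1]01   read 1 → write 0, move L, go to q2
q2 | B1[1]001   read 1 → write 1, move L, go to q0
q0 | B[1]1001   read 1 → write 0, move L, go to q2
q2 | [B]01001   read B → write B, move R, go to q1
q1 | B[0]1001   read 0 → write 1, move R, go to q1
q1 | B1[1]001   read 1 → write 0, move L, go to q0
q0 | B[1]0001   read 1 → write 0, move L, go to q2
q2 | [B]00001   read B → write B, move R, go to q1
q1 | B[0]0001   read 0 → write 1, move R, go to q1
q1 | B1[0]001   read 0 → write 1, move R, go to q1
q1 | B11[0]01   read 0 → write 1, move R, go to q1
q1 | B111[0]1   read 0 → write 1, move R, go to q1
q1 | B1111[1]   read 1 → write 0, move L, go to q0
q0 | B111[1]0   read 1 → write 0, move L, go to q2
q2 | B11[1]00   read 1 → write 1, move L, go to q0
q0 | B1[1]100   read 1 → write 0, move L, go to q2
q2 | B[1]0100   read 1 → write 1, move L, go to q0
q0 | [B]10100
M halts after 23 transitions.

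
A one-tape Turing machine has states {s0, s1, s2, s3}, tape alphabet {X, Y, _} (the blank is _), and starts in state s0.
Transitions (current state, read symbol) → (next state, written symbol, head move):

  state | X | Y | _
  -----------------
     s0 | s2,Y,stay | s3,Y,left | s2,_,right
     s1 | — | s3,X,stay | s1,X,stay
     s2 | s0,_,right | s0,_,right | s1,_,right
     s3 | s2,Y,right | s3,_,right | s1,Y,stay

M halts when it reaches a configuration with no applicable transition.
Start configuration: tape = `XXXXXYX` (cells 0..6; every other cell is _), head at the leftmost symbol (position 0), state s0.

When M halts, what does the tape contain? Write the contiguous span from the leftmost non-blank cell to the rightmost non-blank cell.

Y____X

state=s0 head=0 tape=[X]XXXXYX___   (s0,X)→(s2,Y,stay)
state=s2 head=0 tape=[Y]XXXXYX___   (s2,Y)→(s0,_,right)
state=s0 head=1 tape=_[X]XXXYX___   (s0,X)→(s2,Y,stay)
state=s2 head=1 tape=_[Y]XXXYX___   (s2,Y)→(s0,_,right)
state=s0 head=2 tape=__[X]XXYX___   (s0,X)→(s2,Y,stay)
state=s2 head=2 tape=__[Y]XXYX___   (s2,Y)→(s0,_,right)
state=s0 head=3 tape=___[X]XYX___   (s0,X)→(s2,Y,stay)
state=s2 head=3 tape=___[Y]XYX___   (s2,Y)→(s0,_,right)
state=s0 head=4 tape=____[X]YX___   (s0,X)→(s2,Y,stay)
state=s2 head=4 tape=____[Y]YX___   (s2,Y)→(s0,_,right)
state=s0 head=5 tape=_____[Y]X___   (s0,Y)→(s3,Y,left)
state=s3 head=4 tape=____[_]YX___   (s3,_)→(s1,Y,stay)
state=s1 head=4 tape=____[Y]YX___   (s1,Y)→(s3,X,stay)
state=s3 head=4 tape=____[X]YX___   (s3,X)→(s2,Y,right)
state=s2 head=5 tape=____Y[Y]X___   (s2,Y)→(s0,_,right)
state=s0 head=6 tape=____Y_[X]___   (s0,X)→(s2,Y,stay)
state=s2 head=6 tape=____Y_[Y]___   (s2,Y)→(s0,_,right)
state=s0 head=7 tape=____Y__[_]__   (s0,_)→(s2,_,right)
state=s2 head=8 tape=____Y___[_]_   (s2,_)→(s1,_,right)
state=s1 head=9 tape=____Y____[_]   (s1,_)→(s1,X,stay)
state=s1 head=9 tape=____Y____[X]
The non-blank tape span at halt is Y____X.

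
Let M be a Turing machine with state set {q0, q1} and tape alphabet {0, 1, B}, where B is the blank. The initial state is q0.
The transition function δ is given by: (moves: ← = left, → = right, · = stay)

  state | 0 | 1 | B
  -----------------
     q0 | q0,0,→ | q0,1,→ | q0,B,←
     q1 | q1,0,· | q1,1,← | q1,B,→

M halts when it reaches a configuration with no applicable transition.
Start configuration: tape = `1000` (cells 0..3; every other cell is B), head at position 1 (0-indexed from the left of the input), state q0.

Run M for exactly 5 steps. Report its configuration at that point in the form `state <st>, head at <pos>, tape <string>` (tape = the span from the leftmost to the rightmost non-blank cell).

state q0, head at 4, tape 1000

q0 | 1[0]00B   read 0 → write 0, move →, go to q0
q0 | 10[0]0B   read 0 → write 0, move →, go to q0
q0 | 100[0]B   read 0 → write 0, move →, go to q0
q0 | 1000[B]   read B → write B, move ←, go to q0
q0 | 100[0]B   read 0 → write 0, move →, go to q0
q0 | 1000[B]
After 5 steps: state q0, head at 4, tape 1000.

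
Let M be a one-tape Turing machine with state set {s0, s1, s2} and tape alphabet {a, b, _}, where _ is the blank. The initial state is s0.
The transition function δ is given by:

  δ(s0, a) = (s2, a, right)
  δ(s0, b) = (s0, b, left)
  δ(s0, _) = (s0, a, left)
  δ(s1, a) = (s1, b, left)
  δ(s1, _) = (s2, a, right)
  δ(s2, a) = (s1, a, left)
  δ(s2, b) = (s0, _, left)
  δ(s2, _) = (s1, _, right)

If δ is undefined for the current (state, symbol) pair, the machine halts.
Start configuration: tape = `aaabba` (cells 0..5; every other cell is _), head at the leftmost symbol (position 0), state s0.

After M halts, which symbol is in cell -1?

state=s0 head=0 tape=_[a]aabba   (s0,a)→(s2,a,right)
state=s2 head=1 tape=_a[a]abba   (s2,a)→(s1,a,left)
state=s1 head=0 tape=_[a]aabba   (s1,a)→(s1,b,left)
state=s1 head=-1 tape=[_]baabba   (s1,_)→(s2,a,right)
state=s2 head=0 tape=a[b]aabba   (s2,b)→(s0,_,left)
state=s0 head=-1 tape=[a]_aabba   (s0,a)→(s2,a,right)
state=s2 head=0 tape=a[_]aabba   (s2,_)→(s1,_,right)
state=s1 head=1 tape=a_[a]abba   (s1,a)→(s1,b,left)
state=s1 head=0 tape=a[_]babba   (s1,_)→(s2,a,right)
state=s2 head=1 tape=aa[b]abba   (s2,b)→(s0,_,left)
state=s0 head=0 tape=a[a]_abba   (s0,a)→(s2,a,right)
state=s2 head=1 tape=aa[_]abba   (s2,_)→(s1,_,right)
state=s1 head=2 tape=aa_[a]bba   (s1,a)→(s1,b,left)
state=s1 head=1 tape=aa[_]bbba   (s1,_)→(s2,a,right)
state=s2 head=2 tape=aaa[b]bba   (s2,b)→(s0,_,left)
state=s0 head=1 tape=aa[a]_bba   (s0,a)→(s2,a,right)
state=s2 head=2 tape=aaa[_]bba   (s2,_)→(s1,_,right)
state=s1 head=3 tape=aaa_[b]ba
Cell -1 holds a when M halts.

a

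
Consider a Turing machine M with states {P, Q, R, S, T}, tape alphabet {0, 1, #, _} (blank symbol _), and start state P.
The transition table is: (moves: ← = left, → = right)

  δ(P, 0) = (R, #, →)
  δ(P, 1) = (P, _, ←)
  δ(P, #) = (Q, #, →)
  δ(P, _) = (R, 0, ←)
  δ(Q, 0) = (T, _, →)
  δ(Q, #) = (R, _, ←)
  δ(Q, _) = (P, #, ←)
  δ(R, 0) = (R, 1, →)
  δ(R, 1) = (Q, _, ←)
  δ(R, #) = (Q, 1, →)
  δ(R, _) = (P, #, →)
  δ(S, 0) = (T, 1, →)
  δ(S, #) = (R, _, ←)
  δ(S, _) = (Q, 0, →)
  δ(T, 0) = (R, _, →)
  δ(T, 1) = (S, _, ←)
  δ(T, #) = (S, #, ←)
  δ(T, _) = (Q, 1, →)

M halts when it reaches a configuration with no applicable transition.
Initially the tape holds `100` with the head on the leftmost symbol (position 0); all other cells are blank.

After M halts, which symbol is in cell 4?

P | __[1]00____   read 1 → write _, move ←, go to P
P | _[_]_00____   read _ → write 0, move ←, go to R
R | [_]0_00____   read _ → write #, move →, go to P
P | #[0]_00____   read 0 → write #, move →, go to R
R | ##[_]00____   read _ → write #, move →, go to P
P | ###[0]0____   read 0 → write #, move →, go to R
R | ####[0]____   read 0 → write 1, move →, go to R
R | ####1[_]___   read _ → write #, move →, go to P
P | ####1#[_]__   read _ → write 0, move ←, go to R
R | ####1[#]0__   read # → write 1, move →, go to Q
Q | ####11[0]__   read 0 → write _, move →, go to T
T | ####11_[_]_   read _ → write 1, move →, go to Q
Q | ####11_1[_]   read _ → write #, move ←, go to P
P | ####11_[1]#   read 1 → write _, move ←, go to P
P | ####11[_]_#   read _ → write 0, move ←, go to R
R | ####1[1]0_#   read 1 → write _, move ←, go to Q
Q | ####[1]_0_#
Cell 4 holds 0 when M halts.

0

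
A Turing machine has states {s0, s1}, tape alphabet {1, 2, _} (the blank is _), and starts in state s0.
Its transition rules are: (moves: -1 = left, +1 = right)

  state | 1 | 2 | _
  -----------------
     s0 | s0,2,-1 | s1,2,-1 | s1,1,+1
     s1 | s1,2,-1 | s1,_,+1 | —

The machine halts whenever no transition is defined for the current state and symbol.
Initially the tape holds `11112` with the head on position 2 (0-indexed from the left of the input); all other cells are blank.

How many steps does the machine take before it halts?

8

state=s0 head=2 tape=_11[1]12   (s0,1)→(s0,2,-1)
state=s0 head=1 tape=_1[1]212   (s0,1)→(s0,2,-1)
state=s0 head=0 tape=_[1]2212   (s0,1)→(s0,2,-1)
state=s0 head=-1 tape=[_]22212   (s0,_)→(s1,1,+1)
state=s1 head=0 tape=1[2]2212   (s1,2)→(s1,_,+1)
state=s1 head=1 tape=1_[2]212   (s1,2)→(s1,_,+1)
state=s1 head=2 tape=1__[2]12   (s1,2)→(s1,_,+1)
state=s1 head=3 tape=1___[1]2   (s1,1)→(s1,2,-1)
state=s1 head=2 tape=1__[_]22
M halts after 8 transitions.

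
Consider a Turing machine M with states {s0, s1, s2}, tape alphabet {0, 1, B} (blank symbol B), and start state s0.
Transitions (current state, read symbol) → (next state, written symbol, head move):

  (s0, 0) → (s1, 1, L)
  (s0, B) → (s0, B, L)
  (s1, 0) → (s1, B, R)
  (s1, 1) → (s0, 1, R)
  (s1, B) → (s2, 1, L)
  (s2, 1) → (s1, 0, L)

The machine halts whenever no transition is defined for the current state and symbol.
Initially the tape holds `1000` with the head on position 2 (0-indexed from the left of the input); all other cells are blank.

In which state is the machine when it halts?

state=s0 head=2 tape=10[0]0   (s0,0)→(s1,1,L)
state=s1 head=1 tape=1[0]10   (s1,0)→(s1,B,R)
state=s1 head=2 tape=1B[1]0   (s1,1)→(s0,1,R)
state=s0 head=3 tape=1B1[0]   (s0,0)→(s1,1,L)
state=s1 head=2 tape=1B[1]1   (s1,1)→(s0,1,R)
state=s0 head=3 tape=1B1[1]
No transition is defined for (s0, 1); M halts in state s0.

s0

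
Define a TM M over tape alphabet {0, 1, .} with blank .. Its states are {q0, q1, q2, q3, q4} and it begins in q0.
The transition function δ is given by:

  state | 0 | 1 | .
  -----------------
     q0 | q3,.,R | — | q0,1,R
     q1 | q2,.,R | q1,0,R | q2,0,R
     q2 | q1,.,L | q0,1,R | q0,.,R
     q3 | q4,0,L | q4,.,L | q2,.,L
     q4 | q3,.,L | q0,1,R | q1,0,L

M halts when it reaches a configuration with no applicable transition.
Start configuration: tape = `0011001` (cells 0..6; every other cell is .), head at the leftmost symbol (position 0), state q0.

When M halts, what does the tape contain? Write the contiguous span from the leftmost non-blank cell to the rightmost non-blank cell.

11001

state=q0 head=0 tape=.[0]011001   (q0,0)→(q3,.,R)
state=q3 head=1 tape=..[0]11001   (q3,0)→(q4,0,L)
state=q4 head=0 tape=.[.]011001   (q4,.)→(q1,0,L)
state=q1 head=-1 tape=[.]0011001   (q1,.)→(q2,0,R)
state=q2 head=0 tape=0[0]011001   (q2,0)→(q1,.,L)
state=q1 head=-1 tape=[0].011001   (q1,0)→(q2,.,R)
state=q2 head=0 tape=.[.]011001   (q2,.)→(q0,.,R)
state=q0 head=1 tape=..[0]11001   (q0,0)→(q3,.,R)
state=q3 head=2 tape=...[1]1001   (q3,1)→(q4,.,L)
state=q4 head=1 tape=..[.].1001   (q4,.)→(q1,0,L)
state=q1 head=0 tape=.[.]0.1001   (q1,.)→(q2,0,R)
state=q2 head=1 tape=.0[0].1001   (q2,0)→(q1,.,L)
state=q1 head=0 tape=.[0]..1001   (q1,0)→(q2,.,R)
state=q2 head=1 tape=..[.].1001   (q2,.)→(q0,.,R)
state=q0 head=2 tape=...[.]1001   (q0,.)→(q0,1,R)
state=q0 head=3 tape=...1[1]001
The non-blank tape span at halt is 11001.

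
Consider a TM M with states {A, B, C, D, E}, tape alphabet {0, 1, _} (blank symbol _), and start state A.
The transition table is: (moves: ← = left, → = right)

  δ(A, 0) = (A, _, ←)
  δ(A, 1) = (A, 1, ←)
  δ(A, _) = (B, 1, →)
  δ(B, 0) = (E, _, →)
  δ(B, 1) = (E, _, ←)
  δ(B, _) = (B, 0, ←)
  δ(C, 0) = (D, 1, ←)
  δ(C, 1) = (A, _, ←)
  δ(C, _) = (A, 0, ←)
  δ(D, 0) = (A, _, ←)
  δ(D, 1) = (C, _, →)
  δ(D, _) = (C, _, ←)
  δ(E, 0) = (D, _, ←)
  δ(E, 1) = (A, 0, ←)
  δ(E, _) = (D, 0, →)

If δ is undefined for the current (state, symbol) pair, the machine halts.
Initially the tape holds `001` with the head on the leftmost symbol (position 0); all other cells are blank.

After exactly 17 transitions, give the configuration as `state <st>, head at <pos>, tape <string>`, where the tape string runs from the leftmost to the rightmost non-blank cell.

state D, head at -1, tape 1_01__01

state=A head=0 tape=_____[0]01   (A,0)→(A,_,←)
state=A head=-1 tape=____[_]_01   (A,_)→(B,1,→)
state=B head=0 tape=____1[_]01   (B,_)→(B,0,←)
state=B head=-1 tape=____[1]001   (B,1)→(E,_,←)
state=E head=-2 tape=___[_]_001   (E,_)→(D,0,→)
state=D head=-1 tape=___0[_]001   (D,_)→(C,_,←)
state=C head=-2 tape=___[0]_001   (C,0)→(D,1,←)
state=D head=-3 tape=__[_]1_001   (D,_)→(C,_,←)
state=C head=-4 tape=_[_]_1_001   (C,_)→(A,0,←)
state=A head=-5 tape=[_]0_1_001   (A,_)→(B,1,→)
state=B head=-4 tape=1[0]_1_001   (B,0)→(E,_,→)
state=E head=-3 tape=1_[_]1_001   (E,_)→(D,0,→)
state=D head=-2 tape=1_0[1]_001   (D,1)→(C,_,→)
state=C head=-1 tape=1_0_[_]001   (C,_)→(A,0,←)
state=A head=-2 tape=1_0[_]0001   (A,_)→(B,1,→)
state=B head=-1 tape=1_01[0]001   (B,0)→(E,_,→)
state=E head=0 tape=1_01_[0]01   (E,0)→(D,_,←)
state=D head=-1 tape=1_01[_]_01
After 17 steps: state D, head at -1, tape 1_01__01.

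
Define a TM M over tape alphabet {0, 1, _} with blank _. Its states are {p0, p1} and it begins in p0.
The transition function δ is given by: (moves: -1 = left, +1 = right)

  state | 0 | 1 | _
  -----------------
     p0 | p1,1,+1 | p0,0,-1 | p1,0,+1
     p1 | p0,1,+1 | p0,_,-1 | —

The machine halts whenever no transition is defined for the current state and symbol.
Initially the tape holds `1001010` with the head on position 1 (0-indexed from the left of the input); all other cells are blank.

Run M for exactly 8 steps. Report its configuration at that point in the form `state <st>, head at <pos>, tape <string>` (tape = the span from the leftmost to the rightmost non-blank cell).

state p0, head at 1, tape 01000010

state=p0 head=1 tape=_1[0]01010   (p0,0)→(p1,1,+1)
state=p1 head=2 tape=_11[0]1010   (p1,0)→(p0,1,+1)
state=p0 head=3 tape=_111[1]010   (p0,1)→(p0,0,-1)
state=p0 head=2 tape=_11[1]0010   (p0,1)→(p0,0,-1)
state=p0 head=1 tape=_1[1]00010   (p0,1)→(p0,0,-1)
state=p0 head=0 tape=_[1]000010   (p0,1)→(p0,0,-1)
state=p0 head=-1 tape=[_]0000010   (p0,_)→(p1,0,+1)
state=p1 head=0 tape=0[0]000010   (p1,0)→(p0,1,+1)
state=p0 head=1 tape=01[0]00010
After 8 steps: state p0, head at 1, tape 01000010.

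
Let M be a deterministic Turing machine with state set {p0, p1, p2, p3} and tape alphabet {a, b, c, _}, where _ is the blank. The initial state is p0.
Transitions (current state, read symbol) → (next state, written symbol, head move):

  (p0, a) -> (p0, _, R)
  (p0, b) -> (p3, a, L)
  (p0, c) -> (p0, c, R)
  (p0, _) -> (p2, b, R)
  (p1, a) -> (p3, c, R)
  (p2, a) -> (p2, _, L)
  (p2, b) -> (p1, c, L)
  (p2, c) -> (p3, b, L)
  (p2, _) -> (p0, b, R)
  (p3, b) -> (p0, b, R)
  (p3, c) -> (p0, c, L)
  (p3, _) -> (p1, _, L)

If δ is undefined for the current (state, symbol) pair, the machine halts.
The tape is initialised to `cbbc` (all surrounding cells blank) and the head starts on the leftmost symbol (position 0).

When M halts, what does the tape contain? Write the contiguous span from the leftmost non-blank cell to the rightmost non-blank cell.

b__ac

state=p0 head=0 tape=_[c]bbc   (p0,c)→(p0,c,R)
state=p0 head=1 tape=_c[b]bc   (p0,b)→(p3,a,L)
state=p3 head=0 tape=_[c]abc   (p3,c)→(p0,c,L)
state=p0 head=-1 tape=[_]cabc   (p0,_)→(p2,b,R)
state=p2 head=0 tape=b[c]abc   (p2,c)→(p3,b,L)
state=p3 head=-1 tape=[b]babc   (p3,b)→(p0,b,R)
state=p0 head=0 tape=b[b]abc   (p0,b)→(p3,a,L)
state=p3 head=-1 tape=[b]aabc   (p3,b)→(p0,b,R)
state=p0 head=0 tape=b[a]abc   (p0,a)→(p0,_,R)
state=p0 head=1 tape=b_[a]bc   (p0,a)→(p0,_,R)
state=p0 head=2 tape=b__[b]c   (p0,b)→(p3,a,L)
state=p3 head=1 tape=b_[_]ac   (p3,_)→(p1,_,L)
state=p1 head=0 tape=b[_]_ac
The non-blank tape span at halt is b__ac.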